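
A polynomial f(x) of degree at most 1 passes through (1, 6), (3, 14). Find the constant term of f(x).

Write f(x) = ax + b. Substituting each data point gives a linear system:
  a + b = 6
  3a + b = 14
Solving the system yields a = 4, b = 2.
So f(x) = 4x + 2.
The constant term is 2.

2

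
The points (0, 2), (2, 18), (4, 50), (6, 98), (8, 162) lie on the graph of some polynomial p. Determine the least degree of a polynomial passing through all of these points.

2

Forward differences of the values at n = 0, 2, 4, 6, 8:
  p  : 2  18  50  98  162
  Δ  : 16  32  48  64
  Δ^2: 16  16  16
  Δ^3: 0  0
  Δ^4: 0
The second differences are constant (16) and nonzero, while all higher differences vanish, so the minimal degree is 2.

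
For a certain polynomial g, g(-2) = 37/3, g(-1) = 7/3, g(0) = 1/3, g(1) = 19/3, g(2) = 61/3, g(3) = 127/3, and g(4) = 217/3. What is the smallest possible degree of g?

2

Forward differences of the values at s = -2, -1, 0, 1, 2, 3, 4:
  g  : 37/3  7/3  1/3  19/3  61/3  127/3  217/3
  Δ  : -10  -2  6  14  22  30
  Δ^2: 8  8  8  8  8
  Δ^3: 0  0  0  0
  Δ^4: 0  0  0
  Δ^5: 0  0
  Δ^6: 0
The second differences are constant (8) and nonzero, while all higher differences vanish, so the minimal degree is 2.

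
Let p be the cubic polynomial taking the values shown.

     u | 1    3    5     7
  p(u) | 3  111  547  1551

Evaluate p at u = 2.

31

Forward differences of the values at u = 1, 3, 5, 7:
  p  : 3  111  547  1551
  Δ  : 108  436  1004
  Δ^2: 328  568
  Δ^3: 240
The third differences are constant, confirming degree 3.
Interpolating (Newton forward form) and evaluating at u = 2 gives p(2) = 31.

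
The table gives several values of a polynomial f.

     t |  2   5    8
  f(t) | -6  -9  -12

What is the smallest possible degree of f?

1

Forward differences of the values at t = 2, 5, 8:
  f  : -6  -9  -12
  Δ  : -3  -3
  Δ^2: 0
The first differences are constant (-3) and nonzero, while all higher differences vanish, so the minimal degree is 1.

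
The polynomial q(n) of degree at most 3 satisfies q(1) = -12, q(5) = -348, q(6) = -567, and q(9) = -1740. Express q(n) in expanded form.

q(n) = -2n^3 - 3n^2 - 4n - 3

Using the Lagrange interpolation formula with nodes 1, 5, 6, 9:
  L_0(n) = (n - 5)(n - 6)(n - 9) / -160
  L_1(n) = (n - 1)(n - 6)(n - 9) / 16
  L_2(n) = (n - 1)(n - 5)(n - 9) / -15
  L_3(n) = (n - 1)(n - 5)(n - 6) / 96
Then q(n) = -12·L_0(n) - 348·L_1(n) - 567·L_2(n) - 1740·L_3(n).
Expanding and collecting terms gives q(n) = -2n³ - 3n² - 4n - 3.
Check: q(6) = -567. ✓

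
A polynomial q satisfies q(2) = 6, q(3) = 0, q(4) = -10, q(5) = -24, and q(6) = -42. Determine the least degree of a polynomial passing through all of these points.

2

Forward differences of the values at s = 2, 3, 4, 5, 6:
  q  : 6  0  -10  -24  -42
  Δ  : -6  -10  -14  -18
  Δ^2: -4  -4  -4
  Δ^3: 0  0
  Δ^4: 0
The second differences are constant (-4) and nonzero, while all higher differences vanish, so the minimal degree is 2.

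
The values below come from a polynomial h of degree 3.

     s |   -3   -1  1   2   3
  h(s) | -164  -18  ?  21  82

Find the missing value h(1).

0

The 4 known points determine the degree-3 polynomial uniquely.
Write h(s) = as^3 + bs^2 + cs + d. Substituting each data point gives a linear system:
  -27a + 9b - 3c + d = -164
  -a + b - c + d = -18
  8a + 4b + 2c + d = 21
  27a + 9b + 3c + d = 82
Solving the system yields a = 4, b = -4, c = 5, d = -5.
So h(s) = 4s³ - 4s² + 5s - 5.
Then h(1) = 0.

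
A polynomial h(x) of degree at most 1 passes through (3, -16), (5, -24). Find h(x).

Write h(x) = ax + b. Substituting each data point gives a linear system:
  3a + b = -16
  5a + b = -24
Solving the system yields a = -4, b = -4.
So h(x) = -4x - 4.
Check: h(3) = -16. ✓

h(x) = -4x - 4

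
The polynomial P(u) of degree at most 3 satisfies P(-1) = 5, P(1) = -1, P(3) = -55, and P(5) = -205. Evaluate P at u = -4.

Write P(u) = au^3 + bu^2 + cu + d. Substituting each data point gives a linear system:
  -a + b - c + d = 5
  a + b + c + d = -1
  27a + 9b + 3c + d = -55
  125a + 25b + 5c + d = -205
Solving the system yields a = -1, b = -3, c = -2, d = 5.
So P(u) = -u^3 - 3u^2 - 2u + 5.
Then P(-4) = 29.

29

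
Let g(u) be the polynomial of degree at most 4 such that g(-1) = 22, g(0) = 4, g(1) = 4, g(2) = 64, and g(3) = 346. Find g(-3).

544

Write g(u) = au^4 + bu^3 + cu^2 + du + e. Substituting each data point gives a linear system:
  a - b + c - d + e = 22
  e = 4
  a + b + c + d + e = 4
  16a + 8b + 4c + 2d + e = 64
  81a + 27b + 9c + 3d + e = 346
Solving the system yields a = 5, b = -3, c = 4, d = -6, e = 4.
So g(u) = 5u^4 - 3u^3 + 4u^2 - 6u + 4.
Then g(-3) = 544.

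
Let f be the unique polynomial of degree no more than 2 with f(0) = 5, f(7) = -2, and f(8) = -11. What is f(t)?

Write f(t) = at^2 + bt + c. Substituting each data point gives a linear system:
  c = 5
  49a + 7b + c = -2
  64a + 8b + c = -11
Solving the system yields a = -1, b = 6, c = 5.
So f(t) = -t² + 6t + 5.
Check: f(0) = 5. ✓

f(t) = -t^2 + 6t + 5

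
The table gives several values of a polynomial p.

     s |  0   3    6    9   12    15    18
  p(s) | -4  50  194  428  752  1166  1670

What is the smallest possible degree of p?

Forward differences of the values at s = 0, 3, 6, 9, 12, 15, 18:
  p  : -4  50  194  428  752  1166  1670
  Δ  : 54  144  234  324  414  504
  Δ^2: 90  90  90  90  90
  Δ^3: 0  0  0  0
  Δ^4: 0  0  0
  Δ^5: 0  0
  Δ^6: 0
The second differences are constant (90) and nonzero, while all higher differences vanish, so the minimal degree is 2.

2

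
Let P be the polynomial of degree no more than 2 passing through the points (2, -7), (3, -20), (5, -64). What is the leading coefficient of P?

Write P(s) = as^2 + bs + c. Substituting each data point gives a linear system:
  4a + 2b + c = -7
  9a + 3b + c = -20
  25a + 5b + c = -64
Solving the system yields a = -3, b = 2, c = 1.
So P(s) = -3s² + 2s + 1.
The leading coefficient is -3.

-3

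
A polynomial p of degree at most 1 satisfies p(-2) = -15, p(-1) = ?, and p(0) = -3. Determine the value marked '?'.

On equispaced nodes a degree-1 polynomial has vanishing second forward difference, so
  p(-2) - 2·p(-1) + p(0) = 0.
Substituting the known values and solving for p(-1):
  -2·p(-1) = 18
  p(-1) = -9.

-9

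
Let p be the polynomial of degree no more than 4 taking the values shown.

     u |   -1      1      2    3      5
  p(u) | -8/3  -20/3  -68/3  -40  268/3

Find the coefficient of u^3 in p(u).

-4

Write p(u) = au^4 + bu^3 + cu^2 + du + e. Substituting each data point gives a linear system:
  a - b + c - d + e = -8/3
  a + b + c + d + e = -20/3
  16a + 8b + 4c + 2d + e = -68/3
  81a + 27b + 9c + 3d + e = -40
  625a + 125b + 25c + 5d + e = 268/3
Solving the system yields a = 1, b = -4, c = -5/3, d = 2, e = -4.
So p(u) = u^4 - 4u^3 - (5/3)u^2 + 2u - 4.
The coefficient of u^3 is -4.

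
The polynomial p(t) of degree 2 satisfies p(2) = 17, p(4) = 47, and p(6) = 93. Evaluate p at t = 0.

Write p(t) = at^2 + bt + c. Substituting each data point gives a linear system:
  4a + 2b + c = 17
  16a + 4b + c = 47
  36a + 6b + c = 93
Solving the system yields a = 2, b = 3, c = 3.
So p(t) = 2t^2 + 3t + 3.
Then p(0) = 3.

3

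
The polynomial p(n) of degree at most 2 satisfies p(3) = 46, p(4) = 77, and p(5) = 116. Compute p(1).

Write p(n) = an^2 + bn + c. Substituting each data point gives a linear system:
  9a + 3b + c = 46
  16a + 4b + c = 77
  25a + 5b + c = 116
Solving the system yields a = 4, b = 3, c = 1.
So p(n) = 4n² + 3n + 1.
Then p(1) = 8.

8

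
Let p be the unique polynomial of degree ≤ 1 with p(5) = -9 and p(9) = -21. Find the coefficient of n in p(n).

-3

Write p(n) = an + b. Substituting each data point gives a linear system:
  5a + b = -9
  9a + b = -21
Solving the system yields a = -3, b = 6.
So p(n) = -3n + 6.
The leading coefficient is -3.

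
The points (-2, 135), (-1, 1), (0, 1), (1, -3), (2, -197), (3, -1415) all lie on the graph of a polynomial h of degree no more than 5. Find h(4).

Write h(x) = ax^5 + bx^4 + cx^3 + dx^2 + ex + k. Substituting each data point gives a linear system:
  -32a + 16b - 8c + 4d - 2e + k = 135
  -a + b - c + d - e + k = 1
  k = 1
  a + b + c + d + e + k = -3
  32a + 16b + 8c + 4d + 2e + k = -197
  243a + 81b + 27c + 9d + 3e + k = -1415
Solving the system yields a = -5, b = -2, c = -2, d = 0, e = 5, k = 1.
So h(x) = -5x⁵ - 2x⁴ - 2x³ + 5x + 1.
Then h(4) = -5739.

-5739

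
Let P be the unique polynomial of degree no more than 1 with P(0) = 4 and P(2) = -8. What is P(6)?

-32

Using the Lagrange interpolation formula with nodes 0, 2:
  L_0(s) = (s - 2) / -2
  L_1(s) = s / 2
Then P(s) = 4·L_0(s) - 8·L_1(s).
Expanding and collecting terms gives P(s) = -6s + 4.
Evaluating at s = 6: P(6) = -32.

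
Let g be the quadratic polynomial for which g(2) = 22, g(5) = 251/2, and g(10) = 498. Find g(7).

Write g(u) = au^2 + bu + c. Substituting each data point gives a linear system:
  4a + 2b + c = 22
  25a + 5b + c = 251/2
  100a + 10b + c = 498
Solving the system yields a = 5, b = -1/2, c = 3.
So g(u) = 5u² - (1/2)u + 3.
Then g(7) = 489/2.

489/2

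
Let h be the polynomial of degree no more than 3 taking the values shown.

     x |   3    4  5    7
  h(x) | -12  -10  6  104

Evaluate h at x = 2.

-6

Using the Lagrange interpolation formula with nodes 3, 4, 5, 7:
  L_0(x) = (x - 4)(x - 5)(x - 7) / -8
  L_1(x) = (x - 3)(x - 5)(x - 7) / 3
  L_2(x) = (x - 3)(x - 4)(x - 7) / -4
  L_3(x) = (x - 3)(x - 4)(x - 5) / 24
Then h(x) = -12·L_0(x) - 10·L_1(x) + 6·L_2(x) + 104·L_3(x).
Expanding and collecting terms gives h(x) = x^3 - 5x^2 + 6.
Evaluating at x = 2: h(2) = -6.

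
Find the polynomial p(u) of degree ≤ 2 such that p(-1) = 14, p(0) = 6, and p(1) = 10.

p(u) = 6u^2 - 2u + 6

Write p(u) = au^2 + bu + c. Substituting each data point gives a linear system:
  a - b + c = 14
  c = 6
  a + b + c = 10
Solving the system yields a = 6, b = -2, c = 6.
So p(u) = 6u² - 2u + 6.
Check: p(0) = 6. ✓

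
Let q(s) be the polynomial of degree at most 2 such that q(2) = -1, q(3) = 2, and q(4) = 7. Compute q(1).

-2

Using the Lagrange interpolation formula with nodes 2, 3, 4:
  L_0(s) = (s - 3)(s - 4) / 2
  L_1(s) = (s - 2)(s - 4) / -1
  L_2(s) = (s - 2)(s - 3) / 2
Then q(s) = -1·L_0(s) + 2·L_1(s) + 7·L_2(s).
Expanding and collecting terms gives q(s) = s^2 - 2s - 1.
Evaluating at s = 1: q(1) = -2.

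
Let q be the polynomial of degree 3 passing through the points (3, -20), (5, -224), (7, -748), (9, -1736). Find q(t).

q(t) = -3t^3 + 5t^2 + 5t + 1

Write q(t) = at^3 + bt^2 + ct + d. Substituting each data point gives a linear system:
  27a + 9b + 3c + d = -20
  125a + 25b + 5c + d = -224
  343a + 49b + 7c + d = -748
  729a + 81b + 9c + d = -1736
Solving the system yields a = -3, b = 5, c = 5, d = 1.
So q(t) = -3t^3 + 5t^2 + 5t + 1.
Check: q(5) = -224. ✓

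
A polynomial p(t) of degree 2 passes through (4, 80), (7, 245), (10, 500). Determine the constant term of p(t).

Write p(t) = at^2 + bt + c. Substituting each data point gives a linear system:
  16a + 4b + c = 80
  49a + 7b + c = 245
  100a + 10b + c = 500
Solving the system yields a = 5, b = 0, c = 0.
So p(t) = 5t^2.
The constant term is 0.

0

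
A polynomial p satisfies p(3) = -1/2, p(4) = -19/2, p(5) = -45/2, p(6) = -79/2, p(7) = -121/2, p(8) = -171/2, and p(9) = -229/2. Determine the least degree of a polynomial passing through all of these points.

2

Forward differences of the values at s = 3, 4, 5, 6, 7, 8, 9:
  p  : -1/2  -19/2  -45/2  -79/2  -121/2  -171/2  -229/2
  Δ  : -9  -13  -17  -21  -25  -29
  Δ^2: -4  -4  -4  -4  -4
  Δ^3: 0  0  0  0
  Δ^4: 0  0  0
  Δ^5: 0  0
  Δ^6: 0
The second differences are constant (-4) and nonzero, while all higher differences vanish, so the minimal degree is 2.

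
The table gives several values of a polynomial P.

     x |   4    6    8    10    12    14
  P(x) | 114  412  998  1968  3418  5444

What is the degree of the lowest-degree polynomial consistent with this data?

3

Forward differences of the values at x = 4, 6, 8, 10, 12, 14:
  P  : 114  412  998  1968  3418  5444
  Δ  : 298  586  970  1450  2026
  Δ^2: 288  384  480  576
  Δ^3: 96  96  96
  Δ^4: 0  0
  Δ^5: 0
The third differences are constant (96) and nonzero, while all higher differences vanish, so the minimal degree is 3.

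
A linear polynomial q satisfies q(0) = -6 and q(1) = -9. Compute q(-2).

Using the Lagrange interpolation formula with nodes 0, 1:
  L_0(n) = (n - 1) / -1
  L_1(n) = n / 1
Then q(n) = -6·L_0(n) - 9·L_1(n).
Expanding and collecting terms gives q(n) = -3n - 6.
Evaluating at n = -2: q(-2) = 0.

0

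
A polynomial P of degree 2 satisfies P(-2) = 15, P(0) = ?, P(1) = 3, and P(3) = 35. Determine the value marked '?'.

The 3 known points determine the degree-2 polynomial uniquely.
Write P(t) = at^2 + bt + c. Substituting each data point gives a linear system:
  4a - 2b + c = 15
  a + b + c = 3
  9a + 3b + c = 35
Solving the system yields a = 4, b = 0, c = -1.
So P(t) = 4t^2 - 1.
Then P(0) = -1.

-1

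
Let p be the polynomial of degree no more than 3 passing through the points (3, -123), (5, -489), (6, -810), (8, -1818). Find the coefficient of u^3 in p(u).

Write p(u) = au^3 + bu^2 + cu + d. Substituting each data point gives a linear system:
  27a + 9b + 3c + d = -123
  125a + 25b + 5c + d = -489
  216a + 36b + 6c + d = -810
  512a + 64b + 8c + d = -1818
Solving the system yields a = -3, b = -4, c = -4, d = 6.
So p(u) = -3u³ - 4u² - 4u + 6.
The leading coefficient is -3.

-3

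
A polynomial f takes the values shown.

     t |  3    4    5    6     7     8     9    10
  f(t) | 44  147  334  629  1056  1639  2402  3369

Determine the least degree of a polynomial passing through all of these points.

Forward differences of the values at t = 3, 4, 5, 6, 7, 8, 9, 10:
  f  : 44  147  334  629  1056  1639  2402  3369
  Δ  : 103  187  295  427  583  763  967
  Δ^2: 84  108  132  156  180  204
  Δ^3: 24  24  24  24  24
  Δ^4: 0  0  0  0
  Δ^5: 0  0  0
  Δ^6: 0  0
  Δ^7: 0
The third differences are constant (24) and nonzero, while all higher differences vanish, so the minimal degree is 3.

3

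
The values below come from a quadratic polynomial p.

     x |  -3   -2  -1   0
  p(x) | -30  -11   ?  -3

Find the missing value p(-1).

On equispaced nodes a degree-2 polynomial has vanishing third forward difference, so
  - p(-3) + 3·p(-2) - 3·p(-1) + p(0) = 0.
Substituting the known values and solving for p(-1):
  -3·p(-1) = 6
  p(-1) = -2.

-2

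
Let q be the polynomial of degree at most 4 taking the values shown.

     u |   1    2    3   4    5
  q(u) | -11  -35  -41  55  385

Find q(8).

4819

Using the Lagrange interpolation formula with nodes 1, 2, 3, 4, 5:
  L_0(u) = (u - 2)(u - 3)(u - 4)(u - 5) / 24
  L_1(u) = (u - 1)(u - 3)(u - 4)(u - 5) / -6
  L_2(u) = (u - 1)(u - 2)(u - 4)(u - 5) / 4
  L_3(u) = (u - 1)(u - 2)(u - 3)(u - 5) / -6
  L_4(u) = (u - 1)(u - 2)(u - 3)(u - 4) / 24
Then q(u) = -11·L_0(u) - 35·L_1(u) - 41·L_2(u) + 55·L_3(u) + 385·L_4(u).
Expanding and collecting terms gives q(u) = 2u^4 - 6u^3 - 5u^2 + 3u - 5.
Evaluating at u = 8: q(8) = 4819.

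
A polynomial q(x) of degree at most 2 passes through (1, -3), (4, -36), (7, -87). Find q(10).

Using the Lagrange interpolation formula with nodes 1, 4, 7:
  L_0(x) = (x - 4)(x - 7) / 18
  L_1(x) = (x - 1)(x - 7) / -9
  L_2(x) = (x - 1)(x - 4) / 18
Then q(x) = -3·L_0(x) - 36·L_1(x) - 87·L_2(x).
Expanding and collecting terms gives q(x) = -x^2 - 6x + 4.
Evaluating at x = 10: q(10) = -156.

-156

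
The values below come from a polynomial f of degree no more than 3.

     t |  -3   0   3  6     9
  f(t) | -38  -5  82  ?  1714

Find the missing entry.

547

The 4 known points determine the degree-3 polynomial uniquely.
Write f(t) = at^3 + bt^2 + ct + d. Substituting each data point gives a linear system:
  -27a + 9b - 3c + d = -38
  d = -5
  27a + 9b + 3c + d = 82
  729a + 81b + 9c + d = 1714
Solving the system yields a = 2, b = 3, c = 2, d = -5.
So f(t) = 2t³ + 3t² + 2t - 5.
Then f(6) = 547.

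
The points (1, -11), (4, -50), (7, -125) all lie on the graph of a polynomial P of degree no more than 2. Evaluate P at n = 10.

-236

Forward differences of the values at n = 1, 4, 7:
  P  : -11  -50  -125
  Δ  : -39  -75
  Δ^2: -36
The second differences are constant, confirming degree 2.
Interpolating (Newton forward form) and evaluating at n = 10 gives P(10) = -236.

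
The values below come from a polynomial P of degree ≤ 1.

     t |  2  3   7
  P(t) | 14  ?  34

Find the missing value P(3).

The 2 known points determine the degree-1 polynomial uniquely.
Write P(t) = at + b. Substituting each data point gives a linear system:
  2a + b = 14
  7a + b = 34
Solving the system yields a = 4, b = 6.
So P(t) = 4t + 6.
Then P(3) = 18.

18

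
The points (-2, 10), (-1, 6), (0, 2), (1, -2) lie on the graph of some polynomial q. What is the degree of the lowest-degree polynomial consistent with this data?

1

Forward differences of the values at s = -2, -1, 0, 1:
  q  : 10  6  2  -2
  Δ  : -4  -4  -4
  Δ^2: 0  0
  Δ^3: 0
The first differences are constant (-4) and nonzero, while all higher differences vanish, so the minimal degree is 1.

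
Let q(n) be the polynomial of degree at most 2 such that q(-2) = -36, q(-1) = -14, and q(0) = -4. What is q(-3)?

Using the Lagrange interpolation formula with nodes -2, -1, 0:
  L_0(n) = (n + 1)n / 2
  L_1(n) = (n + 2)n / -1
  L_2(n) = (n + 2)(n + 1) / 2
Then q(n) = -36·L_0(n) - 14·L_1(n) - 4·L_2(n).
Expanding and collecting terms gives q(n) = -6n^2 + 4n - 4.
Evaluating at n = -3: q(-3) = -70.

-70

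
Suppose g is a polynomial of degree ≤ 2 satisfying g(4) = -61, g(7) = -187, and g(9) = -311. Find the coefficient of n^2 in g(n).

Write g(n) = an^2 + bn + c. Substituting each data point gives a linear system:
  16a + 4b + c = -61
  49a + 7b + c = -187
  81a + 9b + c = -311
Solving the system yields a = -4, b = 2, c = -5.
So g(n) = -4n² + 2n - 5.
The leading coefficient is -4.

-4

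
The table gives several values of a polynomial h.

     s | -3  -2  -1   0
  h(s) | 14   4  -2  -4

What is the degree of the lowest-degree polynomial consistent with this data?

2

Forward differences of the values at s = -3, -2, -1, 0:
  h  : 14  4  -2  -4
  Δ  : -10  -6  -2
  Δ^2: 4  4
  Δ^3: 0
The second differences are constant (4) and nonzero, while all higher differences vanish, so the minimal degree is 2.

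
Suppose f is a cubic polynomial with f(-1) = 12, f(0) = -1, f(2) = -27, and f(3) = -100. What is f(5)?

-516

Write f(t) = at^3 + bt^2 + ct + d. Substituting each data point gives a linear system:
  -a + b - c + d = 12
  d = -1
  8a + 4b + 2c + d = -27
  27a + 9b + 3c + d = -100
Solving the system yields a = -5, b = 5, c = -3, d = -1.
So f(t) = -5t³ + 5t² - 3t - 1.
Then f(5) = -516.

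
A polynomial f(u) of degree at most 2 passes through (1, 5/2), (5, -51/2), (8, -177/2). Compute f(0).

-1/2

Write f(u) = au^2 + bu + c. Substituting each data point gives a linear system:
  a + b + c = 5/2
  25a + 5b + c = -51/2
  64a + 8b + c = -177/2
Solving the system yields a = -2, b = 5, c = -1/2.
So f(u) = -2u^2 + 5u - 1/2.
Then f(0) = -1/2.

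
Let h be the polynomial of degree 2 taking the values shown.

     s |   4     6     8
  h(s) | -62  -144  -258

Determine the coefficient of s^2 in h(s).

-4

Write h(s) = as^2 + bs + c. Substituting each data point gives a linear system:
  16a + 4b + c = -62
  36a + 6b + c = -144
  64a + 8b + c = -258
Solving the system yields a = -4, b = -1, c = 6.
So h(s) = -4s² - s + 6.
The leading coefficient is -4.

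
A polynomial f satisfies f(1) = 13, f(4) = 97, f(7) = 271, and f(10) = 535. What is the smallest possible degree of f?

Forward differences of the values at u = 1, 4, 7, 10:
  f  : 13  97  271  535
  Δ  : 84  174  264
  Δ^2: 90  90
  Δ^3: 0
The second differences are constant (90) and nonzero, while all higher differences vanish, so the minimal degree is 2.

2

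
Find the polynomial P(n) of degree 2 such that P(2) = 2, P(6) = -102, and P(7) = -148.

Using the Lagrange interpolation formula with nodes 2, 6, 7:
  L_0(n) = (n - 6)(n - 7) / 20
  L_1(n) = (n - 2)(n - 7) / -4
  L_2(n) = (n - 2)(n - 6) / 5
Then P(n) = 2·L_0(n) - 102·L_1(n) - 148·L_2(n).
Expanding and collecting terms gives P(n) = -4n^2 + 6n + 6.
Check: P(2) = 2. ✓

P(n) = -4n^2 + 6n + 6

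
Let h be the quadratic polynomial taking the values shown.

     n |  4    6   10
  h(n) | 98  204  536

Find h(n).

h(n) = 5n^2 + 3n + 6

Write h(n) = an^2 + bn + c. Substituting each data point gives a linear system:
  16a + 4b + c = 98
  36a + 6b + c = 204
  100a + 10b + c = 536
Solving the system yields a = 5, b = 3, c = 6.
So h(n) = 5n^2 + 3n + 6.
Check: h(4) = 98. ✓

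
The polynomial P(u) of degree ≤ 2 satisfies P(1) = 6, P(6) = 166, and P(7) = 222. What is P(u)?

P(u) = 4u^2 + 4u - 2

Write P(u) = au^2 + bu + c. Substituting each data point gives a linear system:
  a + b + c = 6
  36a + 6b + c = 166
  49a + 7b + c = 222
Solving the system yields a = 4, b = 4, c = -2.
So P(u) = 4u^2 + 4u - 2.
Check: P(6) = 166. ✓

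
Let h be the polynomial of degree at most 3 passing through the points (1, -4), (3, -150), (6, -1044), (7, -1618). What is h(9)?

Write h(x) = ax^3 + bx^2 + cx + d. Substituting each data point gives a linear system:
  a + b + c + d = -4
  27a + 9b + 3c + d = -150
  216a + 36b + 6c + d = -1044
  343a + 49b + 7c + d = -1618
Solving the system yields a = -4, b = -5, c = -1, d = 6.
So h(x) = -4x³ - 5x² - x + 6.
Then h(9) = -3324.

-3324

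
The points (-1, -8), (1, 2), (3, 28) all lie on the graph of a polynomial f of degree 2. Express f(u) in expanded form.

f(u) = 2u^2 + 5u - 5

Write f(u) = au^2 + bu + c. Substituting each data point gives a linear system:
  a - b + c = -8
  a + b + c = 2
  9a + 3b + c = 28
Solving the system yields a = 2, b = 5, c = -5.
So f(u) = 2u^2 + 5u - 5.
Check: f(3) = 28. ✓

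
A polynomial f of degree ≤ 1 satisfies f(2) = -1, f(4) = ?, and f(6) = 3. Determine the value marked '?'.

The 2 known points determine the degree-1 polynomial uniquely.
Write f(s) = as + b. Substituting each data point gives a linear system:
  2a + b = -1
  6a + b = 3
Solving the system yields a = 1, b = -3.
So f(s) = s - 3.
Then f(4) = 1.

1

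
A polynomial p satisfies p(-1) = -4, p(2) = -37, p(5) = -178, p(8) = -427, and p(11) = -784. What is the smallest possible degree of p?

2

Forward differences of the values at u = -1, 2, 5, 8, 11:
  p  : -4  -37  -178  -427  -784
  Δ  : -33  -141  -249  -357
  Δ^2: -108  -108  -108
  Δ^3: 0  0
  Δ^4: 0
The second differences are constant (-108) and nonzero, while all higher differences vanish, so the minimal degree is 2.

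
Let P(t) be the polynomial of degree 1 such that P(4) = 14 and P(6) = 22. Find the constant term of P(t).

Write P(t) = at + b. Substituting each data point gives a linear system:
  4a + b = 14
  6a + b = 22
Solving the system yields a = 4, b = -2.
So P(t) = 4t - 2.
The constant term is -2.

-2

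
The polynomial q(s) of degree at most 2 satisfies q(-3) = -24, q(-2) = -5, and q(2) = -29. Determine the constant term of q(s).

3

Write q(s) = as^2 + bs + c. Substituting each data point gives a linear system:
  9a - 3b + c = -24
  4a - 2b + c = -5
  4a + 2b + c = -29
Solving the system yields a = -5, b = -6, c = 3.
So q(s) = -5s² - 6s + 3.
The constant term is 3.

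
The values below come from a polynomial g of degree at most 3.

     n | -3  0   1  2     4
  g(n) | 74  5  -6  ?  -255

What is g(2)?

The 4 known points determine the degree-3 polynomial uniquely.
Write g(n) = an^3 + bn^2 + cn + d. Substituting each data point gives a linear system:
  -27a + 9b - 3c + d = 74
  d = 5
  a + b + c + d = -6
  64a + 16b + 4c + d = -255
Solving the system yields a = -3, b = -3, c = -5, d = 5.
So g(n) = -3n^3 - 3n^2 - 5n + 5.
Then g(2) = -41.

-41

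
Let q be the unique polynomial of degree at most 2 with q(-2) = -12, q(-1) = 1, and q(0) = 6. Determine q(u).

q(u) = -4u^2 + u + 6

Using the Lagrange interpolation formula with nodes -2, -1, 0:
  L_0(u) = (u + 1)u / 2
  L_1(u) = (u + 2)u / -1
  L_2(u) = (u + 2)(u + 1) / 2
Then q(u) = -12·L_0(u) + 1·L_1(u) + 6·L_2(u).
Expanding and collecting terms gives q(u) = -4u² + u + 6.
Check: q(0) = 6. ✓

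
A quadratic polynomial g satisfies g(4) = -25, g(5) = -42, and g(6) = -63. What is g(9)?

Write g(x) = ax^2 + bx + c. Substituting each data point gives a linear system:
  16a + 4b + c = -25
  25a + 5b + c = -42
  36a + 6b + c = -63
Solving the system yields a = -2, b = 1, c = 3.
So g(x) = -2x^2 + x + 3.
Then g(9) = -150.

-150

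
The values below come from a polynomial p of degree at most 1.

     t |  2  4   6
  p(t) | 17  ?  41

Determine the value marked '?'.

On equispaced nodes a degree-1 polynomial has vanishing second forward difference, so
  p(2) - 2·p(4) + p(6) = 0.
Substituting the known values and solving for p(4):
  -2·p(4) = -58
  p(4) = 29.

29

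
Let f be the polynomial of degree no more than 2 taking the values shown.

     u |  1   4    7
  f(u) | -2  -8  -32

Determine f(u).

Write f(u) = au^2 + bu + c. Substituting each data point gives a linear system:
  a + b + c = -2
  16a + 4b + c = -8
  49a + 7b + c = -32
Solving the system yields a = -1, b = 3, c = -4.
So f(u) = -u^2 + 3u - 4.
Check: f(1) = -2. ✓

f(u) = -u^2 + 3u - 4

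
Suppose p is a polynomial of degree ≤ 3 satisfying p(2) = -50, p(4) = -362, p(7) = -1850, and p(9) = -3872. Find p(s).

p(s) = -5s^3 - 3s^2 + 2s - 2

Using the Lagrange interpolation formula with nodes 2, 4, 7, 9:
  L_0(s) = (s - 4)(s - 7)(s - 9) / -70
  L_1(s) = (s - 2)(s - 7)(s - 9) / 30
  L_2(s) = (s - 2)(s - 4)(s - 9) / -30
  L_3(s) = (s - 2)(s - 4)(s - 7) / 70
Then p(s) = -50·L_0(s) - 362·L_1(s) - 1850·L_2(s) - 3872·L_3(s).
Expanding and collecting terms gives p(s) = -5s^3 - 3s^2 + 2s - 2.
Check: p(4) = -362. ✓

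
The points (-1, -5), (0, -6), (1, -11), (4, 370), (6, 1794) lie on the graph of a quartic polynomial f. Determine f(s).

Write f(s) = as^4 + bs^3 + cs^2 + ds + e. Substituting each data point gives a linear system:
  a - b + c - d + e = -5
  e = -6
  a + b + c + d + e = -11
  256a + 64b + 16c + 4d + e = 370
  1296a + 216b + 36c + 6d + e = 1794
Solving the system yields a = 1, b = 3, c = -3, d = -6, e = -6.
So f(s) = s^4 + 3s^3 - 3s^2 - 6s - 6.
Check: f(1) = -11. ✓

f(s) = s^4 + 3s^3 - 3s^2 - 6s - 6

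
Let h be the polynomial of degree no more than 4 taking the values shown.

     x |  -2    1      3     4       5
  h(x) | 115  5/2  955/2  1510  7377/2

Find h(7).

Using the Lagrange interpolation formula with nodes -2, 1, 3, 4, 5:
  L_0(x) = (x - 1)(x - 3)(x - 4)(x - 5) / 630
  L_1(x) = (x + 2)(x - 3)(x - 4)(x - 5) / -72
  L_2(x) = (x + 2)(x - 1)(x - 4)(x - 5) / 20
  L_3(x) = (x + 2)(x - 1)(x - 3)(x - 5) / -18
  L_4(x) = (x + 2)(x - 1)(x - 3)(x - 4) / 56
Then h(x) = 115·L_0(x) + 5/2·L_1(x) + 955/2·L_2(x) + 1510·L_3(x) + 7377/2·L_4(x).
Expanding and collecting terms gives h(x) = 6x⁴ - x³ + 3x² - (3/2)x - 4.
Evaluating at x = 7: h(7) = 28391/2.

28391/2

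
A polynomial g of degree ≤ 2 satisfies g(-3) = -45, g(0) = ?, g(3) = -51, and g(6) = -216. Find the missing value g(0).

On equispaced nodes a degree-2 polynomial has vanishing third forward difference, so
  - g(-3) + 3·g(0) - 3·g(3) + g(6) = 0.
Substituting the known values and solving for g(0):
  3·g(0) = 18
  g(0) = 6.

6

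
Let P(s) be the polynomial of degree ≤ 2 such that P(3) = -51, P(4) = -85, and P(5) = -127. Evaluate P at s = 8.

-301

Forward differences of the values at s = 3, 4, 5:
  P  : -51  -85  -127
  Δ  : -34  -42
  Δ^2: -8
The second differences are constant, confirming degree 2.
Interpolating (Newton forward form) and evaluating at s = 8 gives P(8) = -301.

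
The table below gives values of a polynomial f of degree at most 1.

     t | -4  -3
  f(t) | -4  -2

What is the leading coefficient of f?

Write f(t) = at + b. Substituting each data point gives a linear system:
  -4a + b = -4
  -3a + b = -2
Solving the system yields a = 2, b = 4.
So f(t) = 2t + 4.
The leading coefficient is 2.

2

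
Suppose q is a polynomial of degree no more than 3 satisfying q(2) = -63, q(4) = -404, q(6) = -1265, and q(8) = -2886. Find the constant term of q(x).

Write q(x) = ax^3 + bx^2 + cx + d. Substituting each data point gives a linear system:
  8a + 4b + 2c + d = -63
  64a + 16b + 4c + d = -404
  216a + 36b + 6c + d = -1265
  512a + 64b + 8c + d = -2886
Solving the system yields a = -5, b = -5, c = -1/2, d = -2.
So q(x) = -5x³ - 5x² - (1/2)x - 2.
The constant term is -2.

-2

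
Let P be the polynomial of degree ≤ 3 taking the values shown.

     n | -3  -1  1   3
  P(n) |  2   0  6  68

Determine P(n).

P(n) = n^3 + 4n^2 + 2n - 1

Write P(n) = an^3 + bn^2 + cn + d. Substituting each data point gives a linear system:
  -27a + 9b - 3c + d = 2
  -a + b - c + d = 0
  a + b + c + d = 6
  27a + 9b + 3c + d = 68
Solving the system yields a = 1, b = 4, c = 2, d = -1.
So P(n) = n³ + 4n² + 2n - 1.
Check: P(-3) = 2. ✓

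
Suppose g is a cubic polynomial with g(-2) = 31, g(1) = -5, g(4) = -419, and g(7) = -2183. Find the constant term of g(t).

Write g(t) = at^3 + bt^2 + ct + d. Substituting each data point gives a linear system:
  -8a + 4b - 2c + d = 31
  a + b + c + d = -5
  64a + 16b + 4c + d = -419
  343a + 49b + 7c + d = -2183
Solving the system yields a = -6, b = -3, c = 3, d = 1.
So g(t) = -6t³ - 3t² + 3t + 1.
The constant term is 1.

1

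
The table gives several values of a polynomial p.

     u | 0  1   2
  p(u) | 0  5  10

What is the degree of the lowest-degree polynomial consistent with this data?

Forward differences of the values at u = 0, 1, 2:
  p  : 0  5  10
  Δ  : 5  5
  Δ^2: 0
The first differences are constant (5) and nonzero, while all higher differences vanish, so the minimal degree is 1.

1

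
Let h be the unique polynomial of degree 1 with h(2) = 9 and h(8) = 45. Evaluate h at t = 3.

Write h(t) = at + b. Substituting each data point gives a linear system:
  2a + b = 9
  8a + b = 45
Solving the system yields a = 6, b = -3.
So h(t) = 6t - 3.
Then h(3) = 15.

15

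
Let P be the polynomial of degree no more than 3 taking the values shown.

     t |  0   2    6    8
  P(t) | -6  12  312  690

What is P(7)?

477

Using the Lagrange interpolation formula with nodes 0, 2, 6, 8:
  L_0(t) = (t - 2)(t - 6)(t - 8) / -96
  L_1(t) = t(t - 6)(t - 8) / 48
  L_2(t) = t(t - 2)(t - 8) / -48
  L_3(t) = t(t - 2)(t - 6) / 96
Then P(t) = -6·L_0(t) + 12·L_1(t) + 312·L_2(t) + 690·L_3(t).
Expanding and collecting terms gives P(t) = t^3 + 3t^2 - t - 6.
Evaluating at t = 7: P(7) = 477.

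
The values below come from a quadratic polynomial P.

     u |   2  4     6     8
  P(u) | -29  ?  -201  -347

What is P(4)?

-95

On equispaced nodes a degree-2 polynomial has vanishing third forward difference, so
  - P(2) + 3·P(4) - 3·P(6) + P(8) = 0.
Substituting the known values and solving for P(4):
  3·P(4) = -285
  P(4) = -95.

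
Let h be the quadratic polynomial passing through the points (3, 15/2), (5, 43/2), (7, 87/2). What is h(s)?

Using the Lagrange interpolation formula with nodes 3, 5, 7:
  L_0(s) = (s - 5)(s - 7) / 8
  L_1(s) = (s - 3)(s - 7) / -4
  L_2(s) = (s - 3)(s - 5) / 8
Then h(s) = 15/2·L_0(s) + 43/2·L_1(s) + 87/2·L_2(s).
Expanding and collecting terms gives h(s) = s² - s + 3/2.
Check: h(7) = 87/2. ✓

h(s) = s^2 - s + 3/2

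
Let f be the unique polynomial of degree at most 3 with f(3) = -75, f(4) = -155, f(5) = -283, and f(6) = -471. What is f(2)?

-31

Using the Lagrange interpolation formula with nodes 3, 4, 5, 6:
  L_0(t) = (t - 4)(t - 5)(t - 6) / -6
  L_1(t) = (t - 3)(t - 5)(t - 6) / 2
  L_2(t) = (t - 3)(t - 4)(t - 6) / -2
  L_3(t) = (t - 3)(t - 4)(t - 5) / 6
Then f(t) = -75·L_0(t) - 155·L_1(t) - 283·L_2(t) - 471·L_3(t).
Expanding and collecting terms gives f(t) = -2t³ - 6t - 3.
Evaluating at t = 2: f(2) = -31.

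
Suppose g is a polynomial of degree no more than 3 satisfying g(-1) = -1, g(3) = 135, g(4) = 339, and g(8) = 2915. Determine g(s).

Write g(s) = as^3 + bs^2 + cs + d. Substituting each data point gives a linear system:
  -a + b - c + d = -1
  27a + 9b + 3c + d = 135
  64a + 16b + 4c + d = 339
  512a + 64b + 8c + d = 2915
Solving the system yields a = 6, b = -2, c = -4, d = 3.
So g(s) = 6s^3 - 2s^2 - 4s + 3.
Check: g(4) = 339. ✓

g(s) = 6s^3 - 2s^2 - 4s + 3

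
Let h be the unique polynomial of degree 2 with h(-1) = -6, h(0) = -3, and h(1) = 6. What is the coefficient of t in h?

6

Write h(t) = at^2 + bt + c. Substituting each data point gives a linear system:
  a - b + c = -6
  c = -3
  a + b + c = 6
Solving the system yields a = 3, b = 6, c = -3.
So h(t) = 3t^2 + 6t - 3.
The coefficient of t is 6.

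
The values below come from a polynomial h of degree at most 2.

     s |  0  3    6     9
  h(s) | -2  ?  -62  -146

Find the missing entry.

On equispaced nodes a degree-2 polynomial has vanishing third forward difference, so
  - h(0) + 3·h(3) - 3·h(6) + h(9) = 0.
Substituting the known values and solving for h(3):
  3·h(3) = -42
  h(3) = -14.

-14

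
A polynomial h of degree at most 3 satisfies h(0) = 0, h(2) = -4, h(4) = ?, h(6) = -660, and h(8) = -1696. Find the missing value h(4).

On equispaced nodes a degree-3 polynomial has vanishing fourth forward difference, so
  h(0) - 4·h(2) + 6·h(4) - 4·h(6) + h(8) = 0.
Substituting the known values and solving for h(4):
  6·h(4) = -960
  h(4) = -160.

-160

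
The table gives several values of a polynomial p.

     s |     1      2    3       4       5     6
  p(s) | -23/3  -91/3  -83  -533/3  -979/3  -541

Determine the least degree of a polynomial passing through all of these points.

Forward differences of the values at s = 1, 2, 3, 4, 5, 6:
  p  : -23/3  -91/3  -83  -533/3  -979/3  -541
  Δ  : -68/3  -158/3  -284/3  -446/3  -644/3
  Δ^2: -30  -42  -54  -66
  Δ^3: -12  -12  -12
  Δ^4: 0  0
  Δ^5: 0
The third differences are constant (-12) and nonzero, while all higher differences vanish, so the minimal degree is 3.

3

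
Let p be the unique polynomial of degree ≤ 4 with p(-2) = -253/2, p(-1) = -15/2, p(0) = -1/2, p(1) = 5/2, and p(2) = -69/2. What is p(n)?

Using the Lagrange interpolation formula with nodes -2, -1, 0, 1, 2:
  L_0(n) = (n + 1)n(n - 1)(n - 2) / 24
  L_1(n) = (n + 2)n(n - 1)(n - 2) / -6
  L_2(n) = (n + 2)(n + 1)(n - 1)(n - 2) / 4
  L_3(n) = (n + 2)(n + 1)n(n - 2) / -6
  L_4(n) = (n + 2)(n + 1)n(n - 1) / 24
Then p(n) = -253/2·L_0(n) - 15/2·L_1(n) - 1/2·L_2(n) + 5/2·L_3(n) - 69/2·L_4(n).
Expanding and collecting terms gives p(n) = -6n⁴ + 6n³ + 4n² - n - 1/2.
Check: p(-1) = -15/2. ✓

p(n) = -6n^4 + 6n^3 + 4n^2 - n - 1/2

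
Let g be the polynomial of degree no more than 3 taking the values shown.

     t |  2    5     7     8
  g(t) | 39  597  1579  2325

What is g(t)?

g(t) = 4t^3 + 5t^2 - 5t - 3

Write g(t) = at^3 + bt^2 + ct + d. Substituting each data point gives a linear system:
  8a + 4b + 2c + d = 39
  125a + 25b + 5c + d = 597
  343a + 49b + 7c + d = 1579
  512a + 64b + 8c + d = 2325
Solving the system yields a = 4, b = 5, c = -5, d = -3.
So g(t) = 4t^3 + 5t^2 - 5t - 3.
Check: g(7) = 1579. ✓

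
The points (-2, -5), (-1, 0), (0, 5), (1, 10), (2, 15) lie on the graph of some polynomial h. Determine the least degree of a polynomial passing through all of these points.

Forward differences of the values at x = -2, -1, 0, 1, 2:
  h  : -5  0  5  10  15
  Δ  : 5  5  5  5
  Δ^2: 0  0  0
  Δ^3: 0  0
  Δ^4: 0
The first differences are constant (5) and nonzero, while all higher differences vanish, so the minimal degree is 1.

1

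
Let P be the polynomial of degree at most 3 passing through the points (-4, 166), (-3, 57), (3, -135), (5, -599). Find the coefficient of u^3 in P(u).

Write P(u) = au^3 + bu^2 + cu + d. Substituting each data point gives a linear system:
  -64a + 16b - 4c + d = 166
  -27a + 9b - 3c + d = 57
  27a + 9b + 3c + d = -135
  125a + 25b + 5c + d = -599
Solving the system yields a = -4, b = -5, c = 4, d = 6.
So P(u) = -4u^3 - 5u^2 + 4u + 6.
The leading coefficient is -4.

-4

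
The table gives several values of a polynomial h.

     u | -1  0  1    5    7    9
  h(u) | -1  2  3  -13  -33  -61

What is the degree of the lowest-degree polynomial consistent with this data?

Divided differences on the nodes -1, 0, 1, 5, 7, 9:
  order 0: -1  2  3  -13  -33  -61
  order 1: 3  1  -4  -10  -14
  order 2: -1  -1  -1  -1
  order 3: 0  0  0
  order 4: 0  0
  order 5: 0
The order-2 divided differences are all -1 (nonzero) and every higher order vanishes, so the data lies on a polynomial of degree exactly 2.

2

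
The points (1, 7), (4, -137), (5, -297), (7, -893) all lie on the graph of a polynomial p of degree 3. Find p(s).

Write p(s) = as^3 + bs^2 + cs + d. Substituting each data point gives a linear system:
  a + b + c + d = 7
  64a + 16b + 4c + d = -137
  125a + 25b + 5c + d = -297
  343a + 49b + 7c + d = -893
Solving the system yields a = -3, b = 2, c = 5, d = 3.
So p(s) = -3s³ + 2s² + 5s + 3.
Check: p(7) = -893. ✓

p(s) = -3s^3 + 2s^2 + 5s + 3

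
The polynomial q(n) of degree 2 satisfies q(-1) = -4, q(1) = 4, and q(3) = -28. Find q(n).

q(n) = -5n^2 + 4n + 5

Write q(n) = an^2 + bn + c. Substituting each data point gives a linear system:
  a - b + c = -4
  a + b + c = 4
  9a + 3b + c = -28
Solving the system yields a = -5, b = 4, c = 5.
So q(n) = -5n^2 + 4n + 5.
Check: q(3) = -28. ✓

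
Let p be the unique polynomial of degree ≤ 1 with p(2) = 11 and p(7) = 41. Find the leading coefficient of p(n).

Write p(n) = an + b. Substituting each data point gives a linear system:
  2a + b = 11
  7a + b = 41
Solving the system yields a = 6, b = -1.
So p(n) = 6n - 1.
The leading coefficient is 6.

6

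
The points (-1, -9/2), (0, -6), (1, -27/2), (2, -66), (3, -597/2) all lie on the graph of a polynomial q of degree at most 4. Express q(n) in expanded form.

q(n) = -4n^4 + (3/2)n^3 + n^2 - 6n - 6

Using the Lagrange interpolation formula with nodes -1, 0, 1, 2, 3:
  L_0(n) = n(n - 1)(n - 2)(n - 3) / 24
  L_1(n) = (n + 1)(n - 1)(n - 2)(n - 3) / -6
  L_2(n) = (n + 1)n(n - 2)(n - 3) / 4
  L_3(n) = (n + 1)n(n - 1)(n - 3) / -6
  L_4(n) = (n + 1)n(n - 1)(n - 2) / 24
Then q(n) = -9/2·L_0(n) - 6·L_1(n) - 27/2·L_2(n) - 66·L_3(n) - 597/2·L_4(n).
Expanding and collecting terms gives q(n) = -4n^4 + (3/2)n^3 + n^2 - 6n - 6.
Check: q(3) = -597/2. ✓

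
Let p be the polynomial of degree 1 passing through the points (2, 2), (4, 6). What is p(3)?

Using the Lagrange interpolation formula with nodes 2, 4:
  L_0(n) = (n - 4) / -2
  L_1(n) = (n - 2) / 2
Then p(n) = 2·L_0(n) + 6·L_1(n).
Expanding and collecting terms gives p(n) = 2n - 2.
Evaluating at n = 3: p(3) = 4.

4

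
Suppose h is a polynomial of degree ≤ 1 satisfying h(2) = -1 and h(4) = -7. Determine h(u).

h(u) = -3u + 5

Using the Lagrange interpolation formula with nodes 2, 4:
  L_0(u) = (u - 4) / -2
  L_1(u) = (u - 2) / 2
Then h(u) = -1·L_0(u) - 7·L_1(u).
Expanding and collecting terms gives h(u) = -3u + 5.
Check: h(2) = -1. ✓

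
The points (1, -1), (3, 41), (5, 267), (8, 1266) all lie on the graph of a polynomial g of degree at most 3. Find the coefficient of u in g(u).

-2

Write g(u) = au^3 + bu^2 + cu + d. Substituting each data point gives a linear system:
  a + b + c + d = -1
  27a + 9b + 3c + d = 41
  125a + 25b + 5c + d = 267
  512a + 64b + 8c + d = 1266
Solving the system yields a = 3, b = -4, c = -2, d = 2.
So g(u) = 3u³ - 4u² - 2u + 2.
The coefficient of u is -2.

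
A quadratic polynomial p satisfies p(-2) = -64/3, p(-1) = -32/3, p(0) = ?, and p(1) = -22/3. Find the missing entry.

The 3 known points determine the degree-2 polynomial uniquely.
Write p(n) = an^2 + bn + c. Substituting each data point gives a linear system:
  4a - 2b + c = -64/3
  a - b + c = -32/3
  a + b + c = -22/3
Solving the system yields a = -3, b = 5/3, c = -6.
So p(n) = -3n^2 + (5/3)n - 6.
Then p(0) = -6.

-6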